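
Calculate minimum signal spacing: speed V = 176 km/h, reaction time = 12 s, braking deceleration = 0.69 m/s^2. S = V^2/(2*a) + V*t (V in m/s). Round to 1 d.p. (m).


V = 176 / 3.6 = 48.8889 m/s
Braking distance = 48.8889^2 / (2*0.69) = 1731.9735 m
Sighting distance = 48.8889 * 12 = 586.6667 m
S = 1731.9735 + 586.6667 = 2318.6 m

2318.6


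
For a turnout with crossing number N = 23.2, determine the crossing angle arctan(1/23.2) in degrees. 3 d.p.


1/N = 1/23.2 = 0.043103
angle = arctan(0.043103) = 0.043077 rad
angle = 0.043077 * 180/pi = 2.468 degrees

2.468


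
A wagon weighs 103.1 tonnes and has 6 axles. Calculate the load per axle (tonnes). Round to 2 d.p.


Load per axle = total weight / number of axles
Load = 103.1 / 6
Load = 17.18 tonnes

17.18


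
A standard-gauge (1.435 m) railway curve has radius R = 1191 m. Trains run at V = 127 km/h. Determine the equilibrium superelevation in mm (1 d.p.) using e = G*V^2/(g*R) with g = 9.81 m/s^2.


Convert speed: V = 127 / 3.6 = 35.2778 m/s
Apply formula: e = 1.435 * 35.2778^2 / (9.81 * 1191)
e = 1.435 * 1244.5216 / 11683.71
e = 0.152853 m = 152.9 mm

152.9


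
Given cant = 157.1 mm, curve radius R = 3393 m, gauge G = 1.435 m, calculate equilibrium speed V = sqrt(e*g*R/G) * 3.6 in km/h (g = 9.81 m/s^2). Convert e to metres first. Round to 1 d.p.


Convert cant: e = 157.1 mm = 0.1571 m
V_ms = sqrt(0.1571 * 9.81 * 3393 / 1.435)
V_ms = sqrt(3643.989786) = 60.3655 m/s
V = 60.3655 * 3.6 = 217.3 km/h

217.3


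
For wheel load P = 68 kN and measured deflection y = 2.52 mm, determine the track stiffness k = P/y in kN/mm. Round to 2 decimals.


Track stiffness k = P / y
k = 68 / 2.52
k = 26.98 kN/mm

26.98


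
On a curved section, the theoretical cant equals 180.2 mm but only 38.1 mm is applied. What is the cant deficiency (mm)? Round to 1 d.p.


Cant deficiency = equilibrium cant - actual cant
CD = 180.2 - 38.1
CD = 142.1 mm

142.1


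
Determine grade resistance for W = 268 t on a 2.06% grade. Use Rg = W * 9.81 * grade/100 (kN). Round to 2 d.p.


Rg = W * 9.81 * grade / 100
Rg = 268 * 9.81 * 2.06 / 100
Rg = 2629.08 * 0.0206
Rg = 54.16 kN

54.16


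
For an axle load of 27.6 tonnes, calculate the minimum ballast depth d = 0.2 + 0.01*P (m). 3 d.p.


d = 0.2 + 0.01 * 27.6
d = 0.2 + 0.276
d = 0.476 m

0.476


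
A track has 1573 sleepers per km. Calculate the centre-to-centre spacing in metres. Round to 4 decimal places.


Spacing = 1000 m / number of sleepers
Spacing = 1000 / 1573
Spacing = 0.6357 m

0.6357


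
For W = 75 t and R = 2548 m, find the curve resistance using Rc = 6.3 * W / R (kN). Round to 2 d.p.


Rc = 6.3 * W / R
Rc = 6.3 * 75 / 2548
Rc = 472.5 / 2548
Rc = 0.19 kN

0.19


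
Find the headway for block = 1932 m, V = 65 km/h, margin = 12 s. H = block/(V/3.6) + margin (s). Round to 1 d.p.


V = 65 / 3.6 = 18.0556 m/s
Block traversal time = 1932 / 18.0556 = 107.0031 s
Headway = 107.0031 + 12
Headway = 119.0 s

119.0


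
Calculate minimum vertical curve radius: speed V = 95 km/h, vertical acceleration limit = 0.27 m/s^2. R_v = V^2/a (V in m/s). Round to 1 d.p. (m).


Convert speed: V = 95 / 3.6 = 26.3889 m/s
V^2 = 696.3735 m^2/s^2
R_v = 696.3735 / 0.27
R_v = 2579.2 m

2579.2


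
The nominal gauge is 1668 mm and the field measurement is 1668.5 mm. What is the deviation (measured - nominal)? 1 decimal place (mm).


Deviation = measured - nominal
Deviation = 1668.5 - 1668
Deviation = 0.5 mm

0.5


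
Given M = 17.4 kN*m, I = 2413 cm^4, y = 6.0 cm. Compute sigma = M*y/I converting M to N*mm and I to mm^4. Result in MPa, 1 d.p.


Convert units:
M = 17.4 kN*m = 17400000 N*mm
y = 6.0 cm = 60 mm
I = 2413 cm^4 = 24130000 mm^4
sigma = 17400000 * 60 / 24130000
sigma = 43.3 MPa

43.3


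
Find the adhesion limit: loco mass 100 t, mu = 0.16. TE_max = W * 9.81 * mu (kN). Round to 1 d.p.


TE_max = W * g * mu
TE_max = 100 * 9.81 * 0.16
TE_max = 981.0 * 0.16
TE_max = 157.0 kN

157.0


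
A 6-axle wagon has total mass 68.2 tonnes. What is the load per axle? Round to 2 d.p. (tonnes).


Load per axle = total weight / number of axles
Load = 68.2 / 6
Load = 11.37 tonnes

11.37


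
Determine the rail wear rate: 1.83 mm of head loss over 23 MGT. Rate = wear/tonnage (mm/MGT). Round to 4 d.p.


Wear rate = total wear / cumulative tonnage
Rate = 1.83 / 23
Rate = 0.0796 mm/MGT

0.0796


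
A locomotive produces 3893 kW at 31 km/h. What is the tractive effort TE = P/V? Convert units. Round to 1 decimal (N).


Convert: P = 3893 kW = 3893000 W
V = 31 / 3.6 = 8.6111 m/s
TE = 3893000 / 8.6111
TE = 452090.3 N

452090.3


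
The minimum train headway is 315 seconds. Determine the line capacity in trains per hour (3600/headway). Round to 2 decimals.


Capacity = 3600 / headway
Capacity = 3600 / 315
Capacity = 11.43 trains/hour

11.43


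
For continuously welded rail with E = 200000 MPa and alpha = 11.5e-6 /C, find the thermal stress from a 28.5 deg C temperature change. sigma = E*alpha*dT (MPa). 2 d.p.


sigma = E * alpha * dT
sigma = 200000 * 11.5e-6 * 28.5
sigma = 2.3 * 28.5
sigma = 65.55 MPa

65.55


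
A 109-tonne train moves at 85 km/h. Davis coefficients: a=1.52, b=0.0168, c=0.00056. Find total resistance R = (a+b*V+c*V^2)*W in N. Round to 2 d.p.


b*V = 0.0168 * 85 = 1.428
c*V^2 = 0.00056 * 7225 = 4.046
R_per_t = 1.52 + 1.428 + 4.046 = 6.994 N/t
R_total = 6.994 * 109 = 762.35 N

762.35


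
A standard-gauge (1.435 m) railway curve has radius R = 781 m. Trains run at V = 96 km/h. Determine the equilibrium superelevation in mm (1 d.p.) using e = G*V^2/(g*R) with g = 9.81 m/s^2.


Convert speed: V = 96 / 3.6 = 26.6667 m/s
Apply formula: e = 1.435 * 26.6667^2 / (9.81 * 781)
e = 1.435 * 711.1111 / 7661.61
e = 0.133189 m = 133.2 mm

133.2


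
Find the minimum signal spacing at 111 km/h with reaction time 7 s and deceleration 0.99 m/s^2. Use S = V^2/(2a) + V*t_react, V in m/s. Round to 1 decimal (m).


V = 111 / 3.6 = 30.8333 m/s
Braking distance = 30.8333^2 / (2*0.99) = 480.1487 m
Sighting distance = 30.8333 * 7 = 215.8333 m
S = 480.1487 + 215.8333 = 696.0 m

696.0


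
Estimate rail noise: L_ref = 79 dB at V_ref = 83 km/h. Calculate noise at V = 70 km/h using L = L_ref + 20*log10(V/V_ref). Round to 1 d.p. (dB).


V/V_ref = 70 / 83 = 0.843373
log10(0.843373) = -0.07398
20 * -0.07398 = -1.4796
L = 79 + -1.4796 = 77.5 dB

77.5


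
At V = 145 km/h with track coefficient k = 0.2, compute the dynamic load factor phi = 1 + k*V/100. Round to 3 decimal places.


phi = 1 + k * V / 100
phi = 1 + 0.2 * 145 / 100
phi = 1 + 0.29
phi = 1.290

1.290


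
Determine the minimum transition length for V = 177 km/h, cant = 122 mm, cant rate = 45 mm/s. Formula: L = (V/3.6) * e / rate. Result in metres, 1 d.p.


Convert speed: V = 177 / 3.6 = 49.1667 m/s
L = 49.1667 * 122 / 45
L = 5998.3333 / 45
L = 133.3 m

133.3


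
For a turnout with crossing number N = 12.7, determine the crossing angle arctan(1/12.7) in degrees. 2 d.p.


1/N = 1/12.7 = 0.07874
angle = arctan(0.07874) = 0.078578 rad
angle = 0.078578 * 180/pi = 4.50 degrees

4.50


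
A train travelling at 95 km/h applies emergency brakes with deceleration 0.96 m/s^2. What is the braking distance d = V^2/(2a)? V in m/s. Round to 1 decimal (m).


Convert speed: V = 95 / 3.6 = 26.3889 m/s
V^2 = 696.3735
d = 696.3735 / (2 * 0.96)
d = 696.3735 / 1.92
d = 362.7 m

362.7


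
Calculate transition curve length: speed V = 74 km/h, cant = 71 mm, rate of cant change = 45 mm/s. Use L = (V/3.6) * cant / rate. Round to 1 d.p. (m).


Convert speed: V = 74 / 3.6 = 20.5556 m/s
L = 20.5556 * 71 / 45
L = 1459.4444 / 45
L = 32.4 m

32.4


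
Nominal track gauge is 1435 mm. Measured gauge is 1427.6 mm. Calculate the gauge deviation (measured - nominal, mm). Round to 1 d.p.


Deviation = measured - nominal
Deviation = 1427.6 - 1435
Deviation = -7.4 mm

-7.4


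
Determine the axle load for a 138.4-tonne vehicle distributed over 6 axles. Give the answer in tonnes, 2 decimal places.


Load per axle = total weight / number of axles
Load = 138.4 / 6
Load = 23.07 tonnes

23.07


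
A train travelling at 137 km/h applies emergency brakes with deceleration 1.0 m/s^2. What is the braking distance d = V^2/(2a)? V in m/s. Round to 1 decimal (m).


Convert speed: V = 137 / 3.6 = 38.0556 m/s
V^2 = 1448.2253
d = 1448.2253 / (2 * 1.0)
d = 1448.2253 / 2.0
d = 724.1 m

724.1


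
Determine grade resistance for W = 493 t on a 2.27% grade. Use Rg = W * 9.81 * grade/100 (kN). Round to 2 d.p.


Rg = W * 9.81 * grade / 100
Rg = 493 * 9.81 * 2.27 / 100
Rg = 4836.33 * 0.0227
Rg = 109.78 kN

109.78


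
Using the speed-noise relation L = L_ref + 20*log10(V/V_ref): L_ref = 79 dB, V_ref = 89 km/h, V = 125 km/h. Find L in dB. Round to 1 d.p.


V/V_ref = 125 / 89 = 1.404494
log10(1.404494) = 0.14752
20 * 0.14752 = 2.9504
L = 79 + 2.9504 = 82.0 dB

82.0


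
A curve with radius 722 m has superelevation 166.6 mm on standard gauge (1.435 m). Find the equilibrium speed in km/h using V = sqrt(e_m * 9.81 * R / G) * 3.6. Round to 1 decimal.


Convert cant: e = 166.6 mm = 0.1666 m
V_ms = sqrt(0.1666 * 9.81 * 722 / 1.435)
V_ms = sqrt(822.298127) = 28.6757 m/s
V = 28.6757 * 3.6 = 103.2 km/h

103.2


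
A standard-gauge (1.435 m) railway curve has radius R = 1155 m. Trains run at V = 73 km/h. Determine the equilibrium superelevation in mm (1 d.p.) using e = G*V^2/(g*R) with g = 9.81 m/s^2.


Convert speed: V = 73 / 3.6 = 20.2778 m/s
Apply formula: e = 1.435 * 20.2778^2 / (9.81 * 1155)
e = 1.435 * 411.1883 / 11330.55
e = 0.052076 m = 52.1 mm

52.1


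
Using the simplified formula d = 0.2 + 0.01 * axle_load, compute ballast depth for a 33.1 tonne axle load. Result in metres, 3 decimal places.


d = 0.2 + 0.01 * 33.1
d = 0.2 + 0.331
d = 0.531 m

0.531


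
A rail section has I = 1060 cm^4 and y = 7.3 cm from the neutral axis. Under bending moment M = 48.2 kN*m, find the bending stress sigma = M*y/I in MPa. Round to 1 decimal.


Convert units:
M = 48.2 kN*m = 48200000 N*mm
y = 7.3 cm = 73 mm
I = 1060 cm^4 = 10600000 mm^4
sigma = 48200000 * 73 / 10600000
sigma = 331.9 MPa

331.9


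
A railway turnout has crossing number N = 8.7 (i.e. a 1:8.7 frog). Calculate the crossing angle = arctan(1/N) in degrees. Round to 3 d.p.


1/N = 1/8.7 = 0.114943
angle = arctan(0.114943) = 0.11444 rad
angle = 0.11444 * 180/pi = 6.557 degrees

6.557


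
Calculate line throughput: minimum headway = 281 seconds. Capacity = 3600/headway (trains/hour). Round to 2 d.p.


Capacity = 3600 / headway
Capacity = 3600 / 281
Capacity = 12.81 trains/hour

12.81


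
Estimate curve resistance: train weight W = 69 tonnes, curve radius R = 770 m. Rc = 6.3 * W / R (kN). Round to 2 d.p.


Rc = 6.3 * W / R
Rc = 6.3 * 69 / 770
Rc = 434.7 / 770
Rc = 0.56 kN

0.56


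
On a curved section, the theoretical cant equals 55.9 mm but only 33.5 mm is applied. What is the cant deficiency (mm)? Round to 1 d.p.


Cant deficiency = equilibrium cant - actual cant
CD = 55.9 - 33.5
CD = 22.4 mm

22.4


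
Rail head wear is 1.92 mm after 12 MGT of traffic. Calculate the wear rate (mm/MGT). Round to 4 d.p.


Wear rate = total wear / cumulative tonnage
Rate = 1.92 / 12
Rate = 0.1600 mm/MGT

0.1600


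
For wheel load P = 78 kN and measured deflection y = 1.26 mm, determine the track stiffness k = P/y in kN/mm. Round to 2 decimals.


Track stiffness k = P / y
k = 78 / 1.26
k = 61.90 kN/mm

61.90


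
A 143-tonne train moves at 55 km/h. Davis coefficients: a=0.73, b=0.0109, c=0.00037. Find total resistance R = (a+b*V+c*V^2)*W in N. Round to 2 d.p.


b*V = 0.0109 * 55 = 0.5995
c*V^2 = 0.00037 * 3025 = 1.11925
R_per_t = 0.73 + 0.5995 + 1.11925 = 2.44875 N/t
R_total = 2.44875 * 143 = 350.17 N

350.17


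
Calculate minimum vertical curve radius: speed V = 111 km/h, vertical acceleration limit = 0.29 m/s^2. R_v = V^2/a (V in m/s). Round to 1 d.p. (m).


Convert speed: V = 111 / 3.6 = 30.8333 m/s
V^2 = 950.6944 m^2/s^2
R_v = 950.6944 / 0.29
R_v = 3278.3 m

3278.3


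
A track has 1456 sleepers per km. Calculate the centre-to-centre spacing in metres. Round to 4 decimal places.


Spacing = 1000 m / number of sleepers
Spacing = 1000 / 1456
Spacing = 0.6868 m

0.6868


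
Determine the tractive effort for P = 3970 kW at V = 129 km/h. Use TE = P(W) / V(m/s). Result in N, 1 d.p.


Convert: P = 3970 kW = 3970000 W
V = 129 / 3.6 = 35.8333 m/s
TE = 3970000 / 35.8333
TE = 110790.7 N

110790.7


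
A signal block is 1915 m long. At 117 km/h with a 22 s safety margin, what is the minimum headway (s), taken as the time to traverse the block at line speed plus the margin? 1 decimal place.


V = 117 / 3.6 = 32.5 m/s
Block traversal time = 1915 / 32.5 = 58.9231 s
Headway = 58.9231 + 22
Headway = 80.9 s

80.9


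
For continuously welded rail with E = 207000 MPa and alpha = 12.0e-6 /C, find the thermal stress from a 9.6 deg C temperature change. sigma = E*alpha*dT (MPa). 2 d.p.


sigma = E * alpha * dT
sigma = 207000 * 12.0e-6 * 9.6
sigma = 2.484 * 9.6
sigma = 23.85 MPa

23.85


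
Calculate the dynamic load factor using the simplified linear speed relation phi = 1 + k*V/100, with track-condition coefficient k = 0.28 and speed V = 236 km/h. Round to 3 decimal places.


phi = 1 + k * V / 100
phi = 1 + 0.28 * 236 / 100
phi = 1 + 0.6608
phi = 1.661

1.661


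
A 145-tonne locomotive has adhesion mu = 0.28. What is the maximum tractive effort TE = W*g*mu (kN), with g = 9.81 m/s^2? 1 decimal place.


TE_max = W * g * mu
TE_max = 145 * 9.81 * 0.28
TE_max = 1422.45 * 0.28
TE_max = 398.3 kN

398.3


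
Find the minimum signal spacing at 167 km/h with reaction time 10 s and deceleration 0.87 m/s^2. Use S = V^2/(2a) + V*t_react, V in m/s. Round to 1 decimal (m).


V = 167 / 3.6 = 46.3889 m/s
Braking distance = 46.3889^2 / (2*0.87) = 1236.7408 m
Sighting distance = 46.3889 * 10 = 463.8889 m
S = 1236.7408 + 463.8889 = 1700.6 m

1700.6


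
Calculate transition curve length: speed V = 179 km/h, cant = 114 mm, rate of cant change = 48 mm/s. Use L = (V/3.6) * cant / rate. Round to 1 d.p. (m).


Convert speed: V = 179 / 3.6 = 49.7222 m/s
L = 49.7222 * 114 / 48
L = 5668.3333 / 48
L = 118.1 m

118.1


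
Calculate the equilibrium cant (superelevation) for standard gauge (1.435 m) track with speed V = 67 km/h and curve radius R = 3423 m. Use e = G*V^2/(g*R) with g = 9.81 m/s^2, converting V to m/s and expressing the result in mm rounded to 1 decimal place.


Convert speed: V = 67 / 3.6 = 18.6111 m/s
Apply formula: e = 1.435 * 18.6111^2 / (9.81 * 3423)
e = 1.435 * 346.3735 / 33579.63
e = 0.014802 m = 14.8 mm

14.8


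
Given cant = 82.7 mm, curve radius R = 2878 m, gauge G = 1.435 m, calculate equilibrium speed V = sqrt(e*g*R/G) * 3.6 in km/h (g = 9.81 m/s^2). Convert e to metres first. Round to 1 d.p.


Convert cant: e = 82.7 mm = 0.0827 m
V_ms = sqrt(0.0827 * 9.81 * 2878 / 1.435)
V_ms = sqrt(1627.096854) = 40.3373 m/s
V = 40.3373 * 3.6 = 145.2 km/h

145.2


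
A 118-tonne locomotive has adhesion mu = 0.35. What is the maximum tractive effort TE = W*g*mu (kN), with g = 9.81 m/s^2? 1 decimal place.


TE_max = W * g * mu
TE_max = 118 * 9.81 * 0.35
TE_max = 1157.58 * 0.35
TE_max = 405.2 kN

405.2


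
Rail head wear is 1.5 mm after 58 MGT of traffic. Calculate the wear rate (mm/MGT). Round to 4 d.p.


Wear rate = total wear / cumulative tonnage
Rate = 1.5 / 58
Rate = 0.0259 mm/MGT

0.0259


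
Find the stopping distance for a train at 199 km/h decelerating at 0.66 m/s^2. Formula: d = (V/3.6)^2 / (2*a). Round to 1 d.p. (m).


Convert speed: V = 199 / 3.6 = 55.2778 m/s
V^2 = 3055.6327
d = 3055.6327 / (2 * 0.66)
d = 3055.6327 / 1.32
d = 2314.9 m

2314.9


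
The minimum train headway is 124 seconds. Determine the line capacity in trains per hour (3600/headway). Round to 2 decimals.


Capacity = 3600 / headway
Capacity = 3600 / 124
Capacity = 29.03 trains/hour

29.03


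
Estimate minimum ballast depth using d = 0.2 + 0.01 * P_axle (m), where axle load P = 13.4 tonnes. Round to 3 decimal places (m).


d = 0.2 + 0.01 * 13.4
d = 0.2 + 0.134
d = 0.334 m

0.334


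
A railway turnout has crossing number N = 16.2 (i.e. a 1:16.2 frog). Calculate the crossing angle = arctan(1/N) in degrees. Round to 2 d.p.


1/N = 1/16.2 = 0.061728
angle = arctan(0.061728) = 0.06165 rad
angle = 0.06165 * 180/pi = 3.53 degrees

3.53


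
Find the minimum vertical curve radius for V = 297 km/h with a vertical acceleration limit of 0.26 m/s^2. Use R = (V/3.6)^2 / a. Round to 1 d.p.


Convert speed: V = 297 / 3.6 = 82.5 m/s
V^2 = 6806.25 m^2/s^2
R_v = 6806.25 / 0.26
R_v = 26177.9 m

26177.9


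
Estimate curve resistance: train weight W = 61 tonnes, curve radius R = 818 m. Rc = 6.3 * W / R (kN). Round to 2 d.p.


Rc = 6.3 * W / R
Rc = 6.3 * 61 / 818
Rc = 384.3 / 818
Rc = 0.47 kN

0.47


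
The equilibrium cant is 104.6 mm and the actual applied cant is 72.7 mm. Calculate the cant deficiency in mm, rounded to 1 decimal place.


Cant deficiency = equilibrium cant - actual cant
CD = 104.6 - 72.7
CD = 31.9 mm

31.9


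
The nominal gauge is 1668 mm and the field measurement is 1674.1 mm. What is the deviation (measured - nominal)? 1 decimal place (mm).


Deviation = measured - nominal
Deviation = 1674.1 - 1668
Deviation = 6.1 mm

6.1


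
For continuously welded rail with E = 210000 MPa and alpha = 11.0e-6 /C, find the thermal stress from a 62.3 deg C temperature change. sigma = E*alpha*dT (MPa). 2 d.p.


sigma = E * alpha * dT
sigma = 210000 * 11.0e-6 * 62.3
sigma = 2.31 * 62.3
sigma = 143.91 MPa

143.91


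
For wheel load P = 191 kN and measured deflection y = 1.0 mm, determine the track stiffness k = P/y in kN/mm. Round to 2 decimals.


Track stiffness k = P / y
k = 191 / 1.0
k = 191.00 kN/mm

191.00


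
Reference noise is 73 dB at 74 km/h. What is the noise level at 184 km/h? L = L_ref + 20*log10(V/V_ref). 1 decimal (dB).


V/V_ref = 184 / 74 = 2.486486
log10(2.486486) = 0.395586
20 * 0.395586 = 7.9117
L = 73 + 7.9117 = 80.9 dB

80.9


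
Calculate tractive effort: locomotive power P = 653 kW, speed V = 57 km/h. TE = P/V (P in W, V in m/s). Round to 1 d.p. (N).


Convert: P = 653 kW = 653000 W
V = 57 / 3.6 = 15.8333 m/s
TE = 653000 / 15.8333
TE = 41242.1 N

41242.1


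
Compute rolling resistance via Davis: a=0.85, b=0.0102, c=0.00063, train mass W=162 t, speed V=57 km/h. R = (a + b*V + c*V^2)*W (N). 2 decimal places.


b*V = 0.0102 * 57 = 0.5814
c*V^2 = 0.00063 * 3249 = 2.04687
R_per_t = 0.85 + 0.5814 + 2.04687 = 3.47827 N/t
R_total = 3.47827 * 162 = 563.48 N

563.48


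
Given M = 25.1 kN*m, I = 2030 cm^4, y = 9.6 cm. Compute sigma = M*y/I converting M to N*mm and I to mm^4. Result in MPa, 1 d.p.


Convert units:
M = 25.1 kN*m = 25100000 N*mm
y = 9.6 cm = 96 mm
I = 2030 cm^4 = 20300000 mm^4
sigma = 25100000 * 96 / 20300000
sigma = 118.7 MPa

118.7


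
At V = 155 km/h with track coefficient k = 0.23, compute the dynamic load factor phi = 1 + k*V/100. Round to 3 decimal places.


phi = 1 + k * V / 100
phi = 1 + 0.23 * 155 / 100
phi = 1 + 0.3565
phi = 1.357

1.357


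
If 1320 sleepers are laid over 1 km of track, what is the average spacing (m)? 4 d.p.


Spacing = 1000 m / number of sleepers
Spacing = 1000 / 1320
Spacing = 0.7576 m

0.7576


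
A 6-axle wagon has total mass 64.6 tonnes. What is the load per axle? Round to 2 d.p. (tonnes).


Load per axle = total weight / number of axles
Load = 64.6 / 6
Load = 10.77 tonnes

10.77


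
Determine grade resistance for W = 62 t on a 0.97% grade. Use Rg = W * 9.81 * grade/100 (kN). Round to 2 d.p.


Rg = W * 9.81 * grade / 100
Rg = 62 * 9.81 * 0.97 / 100
Rg = 608.22 * 0.0097
Rg = 5.90 kN

5.90


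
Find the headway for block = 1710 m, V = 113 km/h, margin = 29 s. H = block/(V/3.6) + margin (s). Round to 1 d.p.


V = 113 / 3.6 = 31.3889 m/s
Block traversal time = 1710 / 31.3889 = 54.4779 s
Headway = 54.4779 + 29
Headway = 83.5 s

83.5


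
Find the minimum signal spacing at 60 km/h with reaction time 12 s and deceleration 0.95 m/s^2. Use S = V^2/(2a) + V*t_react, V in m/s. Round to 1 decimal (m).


V = 60 / 3.6 = 16.6667 m/s
Braking distance = 16.6667^2 / (2*0.95) = 146.1988 m
Sighting distance = 16.6667 * 12 = 200.0 m
S = 146.1988 + 200.0 = 346.2 m

346.2


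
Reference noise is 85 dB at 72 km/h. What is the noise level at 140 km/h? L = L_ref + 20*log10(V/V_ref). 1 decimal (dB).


V/V_ref = 140 / 72 = 1.944444
log10(1.944444) = 0.288796
20 * 0.288796 = 5.7759
L = 85 + 5.7759 = 90.8 dB

90.8


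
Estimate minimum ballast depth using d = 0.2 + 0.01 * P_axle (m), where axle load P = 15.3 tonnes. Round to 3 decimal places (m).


d = 0.2 + 0.01 * 15.3
d = 0.2 + 0.153
d = 0.353 m

0.353


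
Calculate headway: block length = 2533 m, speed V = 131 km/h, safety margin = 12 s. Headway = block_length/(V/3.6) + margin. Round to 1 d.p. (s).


V = 131 / 3.6 = 36.3889 m/s
Block traversal time = 2533 / 36.3889 = 69.6092 s
Headway = 69.6092 + 12
Headway = 81.6 s

81.6


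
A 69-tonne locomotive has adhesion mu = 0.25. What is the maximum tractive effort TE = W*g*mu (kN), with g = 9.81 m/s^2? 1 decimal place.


TE_max = W * g * mu
TE_max = 69 * 9.81 * 0.25
TE_max = 676.89 * 0.25
TE_max = 169.2 kN

169.2


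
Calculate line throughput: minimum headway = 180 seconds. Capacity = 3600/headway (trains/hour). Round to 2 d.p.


Capacity = 3600 / headway
Capacity = 3600 / 180
Capacity = 20.00 trains/hour

20.00


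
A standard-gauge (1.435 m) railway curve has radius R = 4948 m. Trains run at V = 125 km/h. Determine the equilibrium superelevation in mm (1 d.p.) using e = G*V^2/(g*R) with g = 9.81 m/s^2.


Convert speed: V = 125 / 3.6 = 34.7222 m/s
Apply formula: e = 1.435 * 34.7222^2 / (9.81 * 4948)
e = 1.435 * 1205.6327 / 48539.88
e = 0.035643 m = 35.6 mm

35.6


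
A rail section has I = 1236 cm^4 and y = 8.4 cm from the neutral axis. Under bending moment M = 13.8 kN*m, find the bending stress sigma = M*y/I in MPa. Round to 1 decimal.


Convert units:
M = 13.8 kN*m = 13800000 N*mm
y = 8.4 cm = 84 mm
I = 1236 cm^4 = 12360000 mm^4
sigma = 13800000 * 84 / 12360000
sigma = 93.8 MPa

93.8


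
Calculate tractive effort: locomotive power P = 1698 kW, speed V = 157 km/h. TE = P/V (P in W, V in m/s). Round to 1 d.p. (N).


Convert: P = 1698 kW = 1698000 W
V = 157 / 3.6 = 43.6111 m/s
TE = 1698000 / 43.6111
TE = 38935.0 N

38935.0


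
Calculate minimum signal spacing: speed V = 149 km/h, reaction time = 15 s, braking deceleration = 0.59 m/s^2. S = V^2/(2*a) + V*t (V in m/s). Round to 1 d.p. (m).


V = 149 / 3.6 = 41.3889 m/s
Braking distance = 41.3889^2 / (2*0.59) = 1451.7289 m
Sighting distance = 41.3889 * 15 = 620.8333 m
S = 1451.7289 + 620.8333 = 2072.6 m

2072.6


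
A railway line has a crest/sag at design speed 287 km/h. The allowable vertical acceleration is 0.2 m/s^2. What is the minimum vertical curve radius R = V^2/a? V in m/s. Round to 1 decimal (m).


Convert speed: V = 287 / 3.6 = 79.7222 m/s
V^2 = 6355.6327 m^2/s^2
R_v = 6355.6327 / 0.2
R_v = 31778.2 m

31778.2


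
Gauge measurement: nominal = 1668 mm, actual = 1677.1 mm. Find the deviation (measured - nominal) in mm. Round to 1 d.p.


Deviation = measured - nominal
Deviation = 1677.1 - 1668
Deviation = 9.1 mm

9.1


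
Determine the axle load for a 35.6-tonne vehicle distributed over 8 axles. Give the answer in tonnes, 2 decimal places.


Load per axle = total weight / number of axles
Load = 35.6 / 8
Load = 4.45 tonnes

4.45


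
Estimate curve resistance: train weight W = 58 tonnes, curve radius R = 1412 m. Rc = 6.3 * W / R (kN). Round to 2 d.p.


Rc = 6.3 * W / R
Rc = 6.3 * 58 / 1412
Rc = 365.4 / 1412
Rc = 0.26 kN

0.26


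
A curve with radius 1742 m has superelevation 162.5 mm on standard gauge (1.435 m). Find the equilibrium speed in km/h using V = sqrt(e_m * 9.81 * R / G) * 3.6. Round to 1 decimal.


Convert cant: e = 162.5 mm = 0.1625 m
V_ms = sqrt(0.1625 * 9.81 * 1742 / 1.435)
V_ms = sqrt(1935.16777) = 43.9905 m/s
V = 43.9905 * 3.6 = 158.4 km/h

158.4


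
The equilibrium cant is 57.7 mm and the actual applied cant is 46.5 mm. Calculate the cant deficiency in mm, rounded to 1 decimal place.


Cant deficiency = equilibrium cant - actual cant
CD = 57.7 - 46.5
CD = 11.2 mm

11.2


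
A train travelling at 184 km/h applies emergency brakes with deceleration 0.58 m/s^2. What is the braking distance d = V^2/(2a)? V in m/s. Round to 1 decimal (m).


Convert speed: V = 184 / 3.6 = 51.1111 m/s
V^2 = 2612.3457
d = 2612.3457 / (2 * 0.58)
d = 2612.3457 / 1.16
d = 2252.0 m

2252.0


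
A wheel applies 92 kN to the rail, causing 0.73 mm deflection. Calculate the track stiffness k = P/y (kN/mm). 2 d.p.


Track stiffness k = P / y
k = 92 / 0.73
k = 126.03 kN/mm

126.03


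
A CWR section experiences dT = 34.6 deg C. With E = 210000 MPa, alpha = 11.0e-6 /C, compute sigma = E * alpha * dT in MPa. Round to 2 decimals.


sigma = E * alpha * dT
sigma = 210000 * 11.0e-6 * 34.6
sigma = 2.31 * 34.6
sigma = 79.93 MPa

79.93


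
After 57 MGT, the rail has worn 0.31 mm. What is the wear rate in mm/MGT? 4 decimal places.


Wear rate = total wear / cumulative tonnage
Rate = 0.31 / 57
Rate = 0.0054 mm/MGT

0.0054


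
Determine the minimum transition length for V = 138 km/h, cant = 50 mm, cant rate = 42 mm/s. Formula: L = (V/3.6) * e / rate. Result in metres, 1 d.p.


Convert speed: V = 138 / 3.6 = 38.3333 m/s
L = 38.3333 * 50 / 42
L = 1916.6667 / 42
L = 45.6 m

45.6


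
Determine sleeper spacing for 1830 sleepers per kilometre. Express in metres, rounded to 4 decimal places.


Spacing = 1000 m / number of sleepers
Spacing = 1000 / 1830
Spacing = 0.5464 m

0.5464


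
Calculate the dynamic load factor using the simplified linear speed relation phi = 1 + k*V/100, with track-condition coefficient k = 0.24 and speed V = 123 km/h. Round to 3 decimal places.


phi = 1 + k * V / 100
phi = 1 + 0.24 * 123 / 100
phi = 1 + 0.2952
phi = 1.295

1.295


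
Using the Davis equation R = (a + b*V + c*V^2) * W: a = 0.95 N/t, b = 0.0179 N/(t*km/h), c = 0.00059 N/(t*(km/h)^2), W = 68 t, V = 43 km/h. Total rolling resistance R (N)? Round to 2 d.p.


b*V = 0.0179 * 43 = 0.7697
c*V^2 = 0.00059 * 1849 = 1.09091
R_per_t = 0.95 + 0.7697 + 1.09091 = 2.81061 N/t
R_total = 2.81061 * 68 = 191.12 N

191.12


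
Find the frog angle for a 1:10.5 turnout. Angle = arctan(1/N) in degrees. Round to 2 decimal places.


1/N = 1/10.5 = 0.095238
angle = arctan(0.095238) = 0.094952 rad
angle = 0.094952 * 180/pi = 5.44 degrees

5.44


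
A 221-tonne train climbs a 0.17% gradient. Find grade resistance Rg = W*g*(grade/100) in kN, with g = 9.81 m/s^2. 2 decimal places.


Rg = W * 9.81 * grade / 100
Rg = 221 * 9.81 * 0.17 / 100
Rg = 2168.01 * 0.0017
Rg = 3.69 kN

3.69


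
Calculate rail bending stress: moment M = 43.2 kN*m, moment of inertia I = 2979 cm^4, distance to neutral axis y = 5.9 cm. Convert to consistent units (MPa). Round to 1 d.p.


Convert units:
M = 43.2 kN*m = 43200000 N*mm
y = 5.9 cm = 59 mm
I = 2979 cm^4 = 29790000 mm^4
sigma = 43200000 * 59 / 29790000
sigma = 85.6 MPa

85.6


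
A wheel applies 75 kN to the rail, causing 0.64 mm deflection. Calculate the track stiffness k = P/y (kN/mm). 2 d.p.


Track stiffness k = P / y
k = 75 / 0.64
k = 117.19 kN/mm

117.19


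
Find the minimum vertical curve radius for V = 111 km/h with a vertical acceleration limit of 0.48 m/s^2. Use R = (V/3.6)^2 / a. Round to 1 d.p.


Convert speed: V = 111 / 3.6 = 30.8333 m/s
V^2 = 950.6944 m^2/s^2
R_v = 950.6944 / 0.48
R_v = 1980.6 m

1980.6


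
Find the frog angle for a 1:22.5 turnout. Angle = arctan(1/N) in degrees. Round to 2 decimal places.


1/N = 1/22.5 = 0.044444
angle = arctan(0.044444) = 0.044415 rad
angle = 0.044415 * 180/pi = 2.54 degrees

2.54


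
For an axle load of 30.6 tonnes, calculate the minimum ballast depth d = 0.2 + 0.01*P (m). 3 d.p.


d = 0.2 + 0.01 * 30.6
d = 0.2 + 0.306
d = 0.506 m

0.506


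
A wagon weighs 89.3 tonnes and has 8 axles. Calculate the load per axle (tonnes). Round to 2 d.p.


Load per axle = total weight / number of axles
Load = 89.3 / 8
Load = 11.16 tonnes

11.16


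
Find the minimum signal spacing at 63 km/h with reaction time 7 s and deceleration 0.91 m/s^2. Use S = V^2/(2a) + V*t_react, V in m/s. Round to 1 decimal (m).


V = 63 / 3.6 = 17.5 m/s
Braking distance = 17.5^2 / (2*0.91) = 168.2692 m
Sighting distance = 17.5 * 7 = 122.5 m
S = 168.2692 + 122.5 = 290.8 m

290.8


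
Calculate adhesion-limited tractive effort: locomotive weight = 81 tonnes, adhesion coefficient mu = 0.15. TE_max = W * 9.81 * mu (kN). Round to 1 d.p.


TE_max = W * g * mu
TE_max = 81 * 9.81 * 0.15
TE_max = 794.61 * 0.15
TE_max = 119.2 kN

119.2


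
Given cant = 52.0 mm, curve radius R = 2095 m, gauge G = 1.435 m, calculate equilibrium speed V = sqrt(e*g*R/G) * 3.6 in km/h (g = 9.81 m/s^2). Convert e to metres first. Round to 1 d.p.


Convert cant: e = 52.0 mm = 0.0520 m
V_ms = sqrt(0.0520 * 9.81 * 2095 / 1.435)
V_ms = sqrt(744.739652) = 27.2899 m/s
V = 27.2899 * 3.6 = 98.2 km/h

98.2


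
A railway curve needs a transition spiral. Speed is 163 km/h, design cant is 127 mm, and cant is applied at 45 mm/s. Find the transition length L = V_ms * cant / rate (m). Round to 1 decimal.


Convert speed: V = 163 / 3.6 = 45.2778 m/s
L = 45.2778 * 127 / 45
L = 5750.2778 / 45
L = 127.8 m

127.8


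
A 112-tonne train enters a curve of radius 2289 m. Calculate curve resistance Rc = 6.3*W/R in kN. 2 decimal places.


Rc = 6.3 * W / R
Rc = 6.3 * 112 / 2289
Rc = 705.6 / 2289
Rc = 0.31 kN

0.31


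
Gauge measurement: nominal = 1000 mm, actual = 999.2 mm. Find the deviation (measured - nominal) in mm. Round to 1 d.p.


Deviation = measured - nominal
Deviation = 999.2 - 1000
Deviation = -0.8 mm

-0.8


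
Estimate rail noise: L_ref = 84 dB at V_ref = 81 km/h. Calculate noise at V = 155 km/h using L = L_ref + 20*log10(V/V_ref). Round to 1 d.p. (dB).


V/V_ref = 155 / 81 = 1.91358
log10(1.91358) = 0.281847
20 * 0.281847 = 5.6369
L = 84 + 5.6369 = 89.6 dB

89.6


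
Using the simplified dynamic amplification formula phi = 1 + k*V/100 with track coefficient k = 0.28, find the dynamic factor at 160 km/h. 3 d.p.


phi = 1 + k * V / 100
phi = 1 + 0.28 * 160 / 100
phi = 1 + 0.448
phi = 1.448

1.448


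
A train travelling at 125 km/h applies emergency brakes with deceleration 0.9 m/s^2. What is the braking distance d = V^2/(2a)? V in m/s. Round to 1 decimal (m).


Convert speed: V = 125 / 3.6 = 34.7222 m/s
V^2 = 1205.6327
d = 1205.6327 / (2 * 0.9)
d = 1205.6327 / 1.8
d = 669.8 m

669.8


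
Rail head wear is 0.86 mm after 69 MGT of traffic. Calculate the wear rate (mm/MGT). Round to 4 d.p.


Wear rate = total wear / cumulative tonnage
Rate = 0.86 / 69
Rate = 0.0125 mm/MGT

0.0125


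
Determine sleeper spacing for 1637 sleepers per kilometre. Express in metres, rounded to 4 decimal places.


Spacing = 1000 m / number of sleepers
Spacing = 1000 / 1637
Spacing = 0.6109 m

0.6109


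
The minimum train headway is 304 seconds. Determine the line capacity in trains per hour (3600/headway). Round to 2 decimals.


Capacity = 3600 / headway
Capacity = 3600 / 304
Capacity = 11.84 trains/hour

11.84


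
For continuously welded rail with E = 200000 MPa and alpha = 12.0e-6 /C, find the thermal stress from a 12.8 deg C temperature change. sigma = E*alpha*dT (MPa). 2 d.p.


sigma = E * alpha * dT
sigma = 200000 * 12.0e-6 * 12.8
sigma = 2.4 * 12.8
sigma = 30.72 MPa

30.72


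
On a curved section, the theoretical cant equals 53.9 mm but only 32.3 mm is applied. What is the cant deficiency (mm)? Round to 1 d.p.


Cant deficiency = equilibrium cant - actual cant
CD = 53.9 - 32.3
CD = 21.6 mm

21.6


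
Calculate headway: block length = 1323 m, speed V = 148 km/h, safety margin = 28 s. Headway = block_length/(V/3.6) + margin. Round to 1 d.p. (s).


V = 148 / 3.6 = 41.1111 m/s
Block traversal time = 1323 / 41.1111 = 32.1811 s
Headway = 32.1811 + 28
Headway = 60.2 s

60.2


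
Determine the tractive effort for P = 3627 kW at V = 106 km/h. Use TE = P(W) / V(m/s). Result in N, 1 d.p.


Convert: P = 3627 kW = 3627000 W
V = 106 / 3.6 = 29.4444 m/s
TE = 3627000 / 29.4444
TE = 123181.1 N

123181.1


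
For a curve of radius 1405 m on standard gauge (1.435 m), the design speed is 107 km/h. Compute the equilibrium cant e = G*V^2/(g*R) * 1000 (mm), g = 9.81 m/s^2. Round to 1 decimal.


Convert speed: V = 107 / 3.6 = 29.7222 m/s
Apply formula: e = 1.435 * 29.7222^2 / (9.81 * 1405)
e = 1.435 * 883.4105 / 13783.05
e = 0.091975 m = 92.0 mm

92.0


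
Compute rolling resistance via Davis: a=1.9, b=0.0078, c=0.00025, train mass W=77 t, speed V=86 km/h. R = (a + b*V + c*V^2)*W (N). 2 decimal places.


b*V = 0.0078 * 86 = 0.6708
c*V^2 = 0.00025 * 7396 = 1.849
R_per_t = 1.9 + 0.6708 + 1.849 = 4.4198 N/t
R_total = 4.4198 * 77 = 340.32 N

340.32


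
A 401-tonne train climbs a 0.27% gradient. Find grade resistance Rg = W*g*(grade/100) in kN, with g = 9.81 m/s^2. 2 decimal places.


Rg = W * 9.81 * grade / 100
Rg = 401 * 9.81 * 0.27 / 100
Rg = 3933.81 * 0.0027
Rg = 10.62 kN

10.62


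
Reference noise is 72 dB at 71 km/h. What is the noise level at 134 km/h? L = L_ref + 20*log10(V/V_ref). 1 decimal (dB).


V/V_ref = 134 / 71 = 1.887324
log10(1.887324) = 0.275846
20 * 0.275846 = 5.5169
L = 72 + 5.5169 = 77.5 dB

77.5


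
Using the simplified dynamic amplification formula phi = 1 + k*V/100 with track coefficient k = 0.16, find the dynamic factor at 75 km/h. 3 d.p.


phi = 1 + k * V / 100
phi = 1 + 0.16 * 75 / 100
phi = 1 + 0.12
phi = 1.120

1.120


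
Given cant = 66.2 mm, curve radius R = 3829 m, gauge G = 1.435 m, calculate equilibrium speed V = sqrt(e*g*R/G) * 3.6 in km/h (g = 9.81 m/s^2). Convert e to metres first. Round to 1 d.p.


Convert cant: e = 66.2 mm = 0.0662 m
V_ms = sqrt(0.0662 * 9.81 * 3829 / 1.435)
V_ms = sqrt(1732.847971) = 41.6275 m/s
V = 41.6275 * 3.6 = 149.9 km/h

149.9


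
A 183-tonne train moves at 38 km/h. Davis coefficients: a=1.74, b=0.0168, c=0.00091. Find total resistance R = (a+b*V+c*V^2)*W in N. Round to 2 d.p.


b*V = 0.0168 * 38 = 0.6384
c*V^2 = 0.00091 * 1444 = 1.31404
R_per_t = 1.74 + 0.6384 + 1.31404 = 3.69244 N/t
R_total = 3.69244 * 183 = 675.72 N

675.72


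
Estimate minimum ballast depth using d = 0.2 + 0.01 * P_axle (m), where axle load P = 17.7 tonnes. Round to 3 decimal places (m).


d = 0.2 + 0.01 * 17.7
d = 0.2 + 0.177
d = 0.377 m

0.377


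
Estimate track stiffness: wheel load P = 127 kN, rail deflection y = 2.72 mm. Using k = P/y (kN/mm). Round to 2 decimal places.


Track stiffness k = P / y
k = 127 / 2.72
k = 46.69 kN/mm

46.69


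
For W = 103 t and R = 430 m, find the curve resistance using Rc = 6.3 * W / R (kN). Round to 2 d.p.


Rc = 6.3 * W / R
Rc = 6.3 * 103 / 430
Rc = 648.9 / 430
Rc = 1.51 kN

1.51


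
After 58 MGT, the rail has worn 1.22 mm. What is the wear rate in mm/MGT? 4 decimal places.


Wear rate = total wear / cumulative tonnage
Rate = 1.22 / 58
Rate = 0.0210 mm/MGT

0.0210


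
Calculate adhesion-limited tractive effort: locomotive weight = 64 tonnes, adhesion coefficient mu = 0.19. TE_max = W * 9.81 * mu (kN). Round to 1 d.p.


TE_max = W * g * mu
TE_max = 64 * 9.81 * 0.19
TE_max = 627.84 * 0.19
TE_max = 119.3 kN

119.3


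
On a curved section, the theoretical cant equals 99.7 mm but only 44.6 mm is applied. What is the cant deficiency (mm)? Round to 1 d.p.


Cant deficiency = equilibrium cant - actual cant
CD = 99.7 - 44.6
CD = 55.1 mm

55.1


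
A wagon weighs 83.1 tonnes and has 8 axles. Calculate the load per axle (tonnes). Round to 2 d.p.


Load per axle = total weight / number of axles
Load = 83.1 / 8
Load = 10.39 tonnes

10.39


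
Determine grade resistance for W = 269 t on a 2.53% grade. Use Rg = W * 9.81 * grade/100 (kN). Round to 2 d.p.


Rg = W * 9.81 * grade / 100
Rg = 269 * 9.81 * 2.53 / 100
Rg = 2638.89 * 0.0253
Rg = 66.76 kN

66.76


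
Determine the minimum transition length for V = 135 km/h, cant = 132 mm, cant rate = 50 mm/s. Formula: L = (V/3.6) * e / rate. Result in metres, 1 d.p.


Convert speed: V = 135 / 3.6 = 37.5 m/s
L = 37.5 * 132 / 50
L = 4950.0 / 50
L = 99.0 m

99.0


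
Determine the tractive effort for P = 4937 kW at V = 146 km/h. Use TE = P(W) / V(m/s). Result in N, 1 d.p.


Convert: P = 4937 kW = 4937000 W
V = 146 / 3.6 = 40.5556 m/s
TE = 4937000 / 40.5556
TE = 121734.2 N

121734.2


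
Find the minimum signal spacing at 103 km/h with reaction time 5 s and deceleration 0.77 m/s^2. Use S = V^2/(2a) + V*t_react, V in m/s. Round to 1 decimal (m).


V = 103 / 3.6 = 28.6111 m/s
Braking distance = 28.6111^2 / (2*0.77) = 531.5556 m
Sighting distance = 28.6111 * 5 = 143.0556 m
S = 531.5556 + 143.0556 = 674.6 m

674.6


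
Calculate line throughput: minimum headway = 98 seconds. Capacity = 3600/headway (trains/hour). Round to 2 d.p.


Capacity = 3600 / headway
Capacity = 3600 / 98
Capacity = 36.73 trains/hour

36.73


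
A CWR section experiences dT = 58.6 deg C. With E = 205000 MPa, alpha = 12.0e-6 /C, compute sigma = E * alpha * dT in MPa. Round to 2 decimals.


sigma = E * alpha * dT
sigma = 205000 * 12.0e-6 * 58.6
sigma = 2.46 * 58.6
sigma = 144.16 MPa

144.16


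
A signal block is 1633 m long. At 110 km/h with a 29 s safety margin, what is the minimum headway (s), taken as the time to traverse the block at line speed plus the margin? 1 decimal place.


V = 110 / 3.6 = 30.5556 m/s
Block traversal time = 1633 / 30.5556 = 53.4436 s
Headway = 53.4436 + 29
Headway = 82.4 s

82.4


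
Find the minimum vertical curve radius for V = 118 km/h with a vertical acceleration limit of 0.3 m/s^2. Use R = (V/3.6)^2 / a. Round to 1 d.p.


Convert speed: V = 118 / 3.6 = 32.7778 m/s
V^2 = 1074.3827 m^2/s^2
R_v = 1074.3827 / 0.3
R_v = 3581.3 m

3581.3


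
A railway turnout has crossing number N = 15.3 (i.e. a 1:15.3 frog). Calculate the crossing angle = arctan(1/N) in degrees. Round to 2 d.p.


1/N = 1/15.3 = 0.065359
angle = arctan(0.065359) = 0.065267 rad
angle = 0.065267 * 180/pi = 3.74 degrees

3.74


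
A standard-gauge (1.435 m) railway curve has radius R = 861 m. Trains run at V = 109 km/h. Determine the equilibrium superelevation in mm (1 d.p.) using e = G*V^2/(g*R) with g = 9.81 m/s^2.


Convert speed: V = 109 / 3.6 = 30.2778 m/s
Apply formula: e = 1.435 * 30.2778^2 / (9.81 * 861)
e = 1.435 * 916.7438 / 8446.41
e = 0.15575 m = 155.7 mm

155.7


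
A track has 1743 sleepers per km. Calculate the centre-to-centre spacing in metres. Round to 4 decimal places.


Spacing = 1000 m / number of sleepers
Spacing = 1000 / 1743
Spacing = 0.5737 m

0.5737


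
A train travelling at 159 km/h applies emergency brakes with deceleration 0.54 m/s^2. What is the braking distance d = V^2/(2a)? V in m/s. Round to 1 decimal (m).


Convert speed: V = 159 / 3.6 = 44.1667 m/s
V^2 = 1950.6944
d = 1950.6944 / (2 * 0.54)
d = 1950.6944 / 1.08
d = 1806.2 m

1806.2


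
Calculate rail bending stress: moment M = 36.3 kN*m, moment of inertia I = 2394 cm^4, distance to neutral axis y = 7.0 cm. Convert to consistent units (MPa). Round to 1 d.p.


Convert units:
M = 36.3 kN*m = 36300000 N*mm
y = 7.0 cm = 70 mm
I = 2394 cm^4 = 23940000 mm^4
sigma = 36300000 * 70 / 23940000
sigma = 106.1 MPa

106.1


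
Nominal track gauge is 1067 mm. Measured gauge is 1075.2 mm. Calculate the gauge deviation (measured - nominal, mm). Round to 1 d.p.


Deviation = measured - nominal
Deviation = 1075.2 - 1067
Deviation = 8.2 mm

8.2
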